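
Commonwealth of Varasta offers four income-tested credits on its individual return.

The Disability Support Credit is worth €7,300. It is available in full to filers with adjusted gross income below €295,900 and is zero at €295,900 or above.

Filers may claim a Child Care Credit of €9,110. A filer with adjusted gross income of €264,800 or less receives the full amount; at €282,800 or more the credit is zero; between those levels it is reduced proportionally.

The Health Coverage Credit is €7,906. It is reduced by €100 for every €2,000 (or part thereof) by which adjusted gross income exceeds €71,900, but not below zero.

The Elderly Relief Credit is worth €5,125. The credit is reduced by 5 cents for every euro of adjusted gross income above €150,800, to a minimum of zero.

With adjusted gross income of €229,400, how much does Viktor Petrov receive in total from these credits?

Disability Support Credit: €229,400 is below the €295,900 cutoff, so the full €7,300 applies.
Child Care Credit: €229,400 is at or below the €264,800 threshold, so the full €9,110 applies.
Health Coverage Credit: income exceeds €71,900 by €157,500, which is 79 full-or-partial €2,000 increments; reduction = 79 × €100 = €7,900, leaving €6.
Elderly Relief Credit: 5% of the €78,600 excess over €150,800 is €3,930; credit = €5,125 − €3,930 = €1,195.
Total: €7,300 + €9,110 + €6 + €1,195 = €17,611.

€17,611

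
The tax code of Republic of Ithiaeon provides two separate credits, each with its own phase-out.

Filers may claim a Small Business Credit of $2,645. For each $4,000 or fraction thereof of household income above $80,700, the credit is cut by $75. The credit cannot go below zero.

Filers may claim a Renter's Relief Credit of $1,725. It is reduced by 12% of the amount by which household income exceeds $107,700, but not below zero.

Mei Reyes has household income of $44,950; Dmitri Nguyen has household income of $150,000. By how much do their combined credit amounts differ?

Mei ($44,950): Small Business Credit: $44,950 is at or below the $80,700 threshold, so the full $2,645 applies. Renter's Relief Credit: $44,950 is at or below the $107,700 threshold, so the full $1,725 applies. total $2,645 + $1,725 = $4,370
Dmitri ($150,000): Small Business Credit: income exceeds $80,700 by $69,300, which is 18 full-or-partial $4,000 increments; reduction = 18 × $75 = $1,350, leaving $1,295. Renter's Relief Credit: 12% of the $42,300 excess over $107,700 is $5,076 ≥ base, so the credit is $0. total $1,295 + $0 = $1,295
Difference: |$4,370 − $1,295| = $3,075.

$3,075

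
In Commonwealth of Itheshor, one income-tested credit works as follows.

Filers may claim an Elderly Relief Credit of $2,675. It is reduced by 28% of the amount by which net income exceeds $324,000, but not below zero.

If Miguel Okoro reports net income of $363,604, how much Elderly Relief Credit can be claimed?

Elderly Relief Credit: 28% of the $39,604 excess over $324,000 is $11,089.12 ≥ base, so the credit is $0.

$0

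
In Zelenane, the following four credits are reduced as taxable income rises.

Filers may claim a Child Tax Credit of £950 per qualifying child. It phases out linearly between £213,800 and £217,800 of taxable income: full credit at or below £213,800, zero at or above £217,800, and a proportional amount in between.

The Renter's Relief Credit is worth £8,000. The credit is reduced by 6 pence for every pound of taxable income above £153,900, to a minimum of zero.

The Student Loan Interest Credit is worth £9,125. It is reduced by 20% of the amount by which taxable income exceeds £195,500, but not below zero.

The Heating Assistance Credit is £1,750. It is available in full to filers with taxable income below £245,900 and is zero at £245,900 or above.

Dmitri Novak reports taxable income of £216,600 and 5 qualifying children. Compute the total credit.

£12,318

Child Tax Credit: base = 5 × £950 = £4,750. £216,600 is £2,800 into a £4,000 phase-out range, leaving 1,200/4,000 of the credit: £4,750 × 1,200/4,000 = £1,425.
Renter's Relief Credit: 6% of the £62,700 excess over £153,900 is £3,762; credit = £8,000 − £3,762 = £4,238.
Student Loan Interest Credit: 20% of the £21,100 excess over £195,500 is £4,220; credit = £9,125 − £4,220 = £4,905.
Heating Assistance Credit: £216,600 is below the £245,900 cutoff, so the full £1,750 applies.
Total: £1,425 + £4,238 + £4,905 + £1,750 = £12,318.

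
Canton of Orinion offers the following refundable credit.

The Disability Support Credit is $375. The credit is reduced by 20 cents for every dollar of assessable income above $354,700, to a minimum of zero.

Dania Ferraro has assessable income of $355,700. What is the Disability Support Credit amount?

Disability Support Credit: 20% of the $1,000 excess over $354,700 is $200; credit = $375 − $200 = $175.

$175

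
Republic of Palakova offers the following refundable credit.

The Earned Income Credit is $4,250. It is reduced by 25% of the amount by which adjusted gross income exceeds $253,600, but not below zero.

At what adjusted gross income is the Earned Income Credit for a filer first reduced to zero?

The credit falls by 25% of each dollar above $253,600, so it reaches zero when the excess is $4,250 / 25% = $17,000: income = $253,600 + $17,000 = $270,600.

$270,600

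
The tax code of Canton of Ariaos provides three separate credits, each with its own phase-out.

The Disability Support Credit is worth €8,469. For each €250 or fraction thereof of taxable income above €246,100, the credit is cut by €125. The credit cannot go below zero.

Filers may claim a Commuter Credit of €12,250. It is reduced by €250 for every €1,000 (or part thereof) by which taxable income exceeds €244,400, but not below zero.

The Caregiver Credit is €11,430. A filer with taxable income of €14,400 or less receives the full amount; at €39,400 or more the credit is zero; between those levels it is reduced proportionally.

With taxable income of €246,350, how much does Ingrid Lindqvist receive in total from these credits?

€20,094

Disability Support Credit: income exceeds €246,100 by €250, which is 1 full-or-partial €250 increment; reduction = 1 × €125 = €125, leaving €8,344.
Commuter Credit: income exceeds €244,400 by €1,950, which is 2 full-or-partial €1,000 increments; reduction = 2 × €250 = €500, leaving €11,750.
Caregiver Credit: €246,350 is at or above €39,400, so the credit is €0.
Total: €8,344 + €11,750 + €0 = €20,094.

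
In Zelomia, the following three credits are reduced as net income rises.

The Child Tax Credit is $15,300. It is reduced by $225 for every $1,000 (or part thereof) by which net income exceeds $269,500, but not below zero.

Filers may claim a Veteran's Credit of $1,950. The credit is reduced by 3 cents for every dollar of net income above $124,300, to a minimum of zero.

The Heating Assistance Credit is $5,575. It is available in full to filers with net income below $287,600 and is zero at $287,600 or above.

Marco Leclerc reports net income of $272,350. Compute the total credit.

$20,200

Child Tax Credit: income exceeds $269,500 by $2,850, which is 3 full-or-partial $1,000 increments; reduction = 3 × $225 = $675, leaving $14,625.
Veteran's Credit: 3% of the $148,050 excess over $124,300 is $4,441.50 ≥ base, so the credit is $0.
Heating Assistance Credit: $272,350 is below the $287,600 cutoff, so the full $5,575 applies.
Total: $14,625 + $0 + $5,575 = $20,200.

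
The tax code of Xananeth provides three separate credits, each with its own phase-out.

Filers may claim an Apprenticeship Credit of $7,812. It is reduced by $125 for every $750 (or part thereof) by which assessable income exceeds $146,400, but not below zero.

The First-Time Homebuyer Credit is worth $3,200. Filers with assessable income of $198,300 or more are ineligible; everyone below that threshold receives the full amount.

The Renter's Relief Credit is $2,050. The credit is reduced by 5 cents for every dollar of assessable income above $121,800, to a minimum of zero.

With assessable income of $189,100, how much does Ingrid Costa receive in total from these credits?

Apprenticeship Credit: income exceeds $146,400 by $42,700, which is 57 full-or-partial $750 increments; reduction = 57 × $125 = $7,125, leaving $687.
First-Time Homebuyer Credit: $189,100 is below the $198,300 cutoff, so the full $3,200 applies.
Renter's Relief Credit: 5% of the $67,300 excess over $121,800 is $3,365 ≥ base, so the credit is $0.
Total: $687 + $3,200 + $0 = $3,887.

$3,887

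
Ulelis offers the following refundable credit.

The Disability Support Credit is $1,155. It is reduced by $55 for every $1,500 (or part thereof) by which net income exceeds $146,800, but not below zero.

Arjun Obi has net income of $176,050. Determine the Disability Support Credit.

$55

Disability Support Credit: income exceeds $146,800 by $29,250, which is 20 full-or-partial $1,500 increments; reduction = 20 × $55 = $1,100, leaving $55.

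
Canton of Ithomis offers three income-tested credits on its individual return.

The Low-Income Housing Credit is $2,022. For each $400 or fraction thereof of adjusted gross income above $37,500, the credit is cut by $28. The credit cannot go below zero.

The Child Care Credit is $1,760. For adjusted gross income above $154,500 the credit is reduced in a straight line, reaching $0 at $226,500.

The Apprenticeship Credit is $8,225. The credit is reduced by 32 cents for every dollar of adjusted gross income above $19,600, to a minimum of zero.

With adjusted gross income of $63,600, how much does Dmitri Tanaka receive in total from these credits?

$1,934

Low-Income Housing Credit: income exceeds $37,500 by $26,100, which is 66 full-or-partial $400 increments; reduction = 66 × $28 = $1,848, leaving $174.
Child Care Credit: $63,600 is at or below the $154,500 threshold, so the full $1,760 applies.
Apprenticeship Credit: 32% of the $44,000 excess over $19,600 is $14,080 ≥ base, so the credit is $0.
Total: $174 + $1,760 + $0 = $1,934.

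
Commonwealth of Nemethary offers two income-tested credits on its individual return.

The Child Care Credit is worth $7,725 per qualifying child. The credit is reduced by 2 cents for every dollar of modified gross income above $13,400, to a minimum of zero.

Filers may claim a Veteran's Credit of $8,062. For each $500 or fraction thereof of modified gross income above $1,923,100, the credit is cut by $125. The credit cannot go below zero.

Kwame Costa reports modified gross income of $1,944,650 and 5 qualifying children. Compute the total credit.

$2,562

Child Care Credit: base = 5 × $7,725 = $38,625. 2% of the $1,931,250 excess over $13,400 is $38,625 ≥ base, so the credit is $0.
Veteran's Credit: income exceeds $1,923,100 by $21,550, which is 44 full-or-partial $500 increments; reduction = 44 × $125 = $5,500, leaving $2,562.
Total: $0 + $2,562 = $2,562.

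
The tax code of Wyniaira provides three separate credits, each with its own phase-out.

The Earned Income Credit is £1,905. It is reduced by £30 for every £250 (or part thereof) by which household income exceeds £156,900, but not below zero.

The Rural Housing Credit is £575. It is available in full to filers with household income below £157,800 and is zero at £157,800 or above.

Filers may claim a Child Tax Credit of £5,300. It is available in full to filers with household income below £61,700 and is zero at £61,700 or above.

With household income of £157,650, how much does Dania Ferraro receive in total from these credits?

£2,390

Earned Income Credit: income exceeds £156,900 by £750, which is 3 full-or-partial £250 increments; reduction = 3 × £30 = £90, leaving £1,815.
Rural Housing Credit: £157,650 is below the £157,800 cutoff, so the full £575 applies.
Child Tax Credit: £157,650 meets or exceeds the £61,700 cutoff, so the credit is £0.
Total: £1,815 + £575 + £0 = £2,390.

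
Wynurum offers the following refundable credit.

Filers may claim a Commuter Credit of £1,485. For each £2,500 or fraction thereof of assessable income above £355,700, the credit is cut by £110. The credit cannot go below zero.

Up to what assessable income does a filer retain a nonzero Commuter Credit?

£388,200

After 13 increments the reduction is 13 × £110 = £1,430, leaving £55; one more increment wipes it out. Increment 13 ends at excess 13 × £2,500 = £32,500, so the highest qualifying income is £355,700 + £32,500 = £388,200.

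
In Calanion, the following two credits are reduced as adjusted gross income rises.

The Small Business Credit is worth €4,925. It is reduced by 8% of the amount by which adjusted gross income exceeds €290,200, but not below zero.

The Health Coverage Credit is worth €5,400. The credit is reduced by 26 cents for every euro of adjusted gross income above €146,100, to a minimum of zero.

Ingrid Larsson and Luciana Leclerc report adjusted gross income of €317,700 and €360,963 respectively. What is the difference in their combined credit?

Ingrid (€317,700): Small Business Credit: 8% of the €27,500 excess over €290,200 is €2,200; credit = €4,925 − €2,200 = €2,725. Health Coverage Credit: 26% of the €171,600 excess over €146,100 is €44,616 ≥ base, so the credit is €0. total €2,725 + €0 = €2,725
Luciana (€360,963): Small Business Credit: 8% of the €70,763 excess over €290,200 is €5,661.04 ≥ base, so the credit is €0. Health Coverage Credit: 26% of the €214,863 excess over €146,100 is €55,864.38 ≥ base, so the credit is €0. total €0 + €0 = €0
Difference: |€2,725 − €0| = €2,725.

€2,725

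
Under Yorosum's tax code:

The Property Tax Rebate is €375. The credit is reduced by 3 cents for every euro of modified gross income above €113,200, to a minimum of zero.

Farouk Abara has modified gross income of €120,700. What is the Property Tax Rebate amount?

Property Tax Rebate: 3% of the €7,500 excess over €113,200 is €225; credit = €375 − €225 = €150.

€150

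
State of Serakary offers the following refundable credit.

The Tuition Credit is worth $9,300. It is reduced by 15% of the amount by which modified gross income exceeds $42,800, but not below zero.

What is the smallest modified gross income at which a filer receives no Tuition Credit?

$104,800

The credit falls by 15% of each dollar above $42,800, so it reaches zero when the excess is $9,300 / 15% = $62,000: income = $42,800 + $62,000 = $104,800.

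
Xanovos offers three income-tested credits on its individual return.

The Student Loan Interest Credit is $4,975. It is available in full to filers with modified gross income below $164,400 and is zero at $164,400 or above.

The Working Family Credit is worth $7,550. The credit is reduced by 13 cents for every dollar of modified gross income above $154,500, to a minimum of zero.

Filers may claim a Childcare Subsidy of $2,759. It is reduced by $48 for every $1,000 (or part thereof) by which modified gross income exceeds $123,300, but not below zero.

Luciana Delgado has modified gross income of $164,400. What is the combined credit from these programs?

$7,006

Student Loan Interest Credit: $164,400 meets or exceeds the $164,400 cutoff, so the credit is $0.
Working Family Credit: 13% of the $9,900 excess over $154,500 is $1,287; credit = $7,550 − $1,287 = $6,263.
Childcare Subsidy: income exceeds $123,300 by $41,100, which is 42 full-or-partial $1,000 increments; reduction = 42 × $48 = $2,016, leaving $743.
Total: $0 + $6,263 + $743 = $7,006.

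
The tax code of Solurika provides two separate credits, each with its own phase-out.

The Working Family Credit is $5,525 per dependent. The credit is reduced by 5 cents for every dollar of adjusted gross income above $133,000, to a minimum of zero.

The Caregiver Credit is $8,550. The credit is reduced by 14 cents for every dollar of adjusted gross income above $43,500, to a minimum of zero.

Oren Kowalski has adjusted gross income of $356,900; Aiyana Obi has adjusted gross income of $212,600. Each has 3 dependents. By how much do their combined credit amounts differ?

$7,215

Oren ($356,900): Working Family Credit: base = 3 × $5,525 = $16,575. 5% of the $223,900 excess over $133,000 is $11,195; credit = $16,575 − $11,195 = $5,380. Caregiver Credit: 14% of the $313,400 excess over $43,500 is $43,876 ≥ base, so the credit is $0. total $5,380 + $0 = $5,380
Aiyana ($212,600): Working Family Credit: base = 3 × $5,525 = $16,575. 5% of the $79,600 excess over $133,000 is $3,980; credit = $16,575 − $3,980 = $12,595. Caregiver Credit: 14% of the $169,100 excess over $43,500 is $23,674 ≥ base, so the credit is $0. total $12,595 + $0 = $12,595
Difference: |$5,380 − $12,595| = $7,215.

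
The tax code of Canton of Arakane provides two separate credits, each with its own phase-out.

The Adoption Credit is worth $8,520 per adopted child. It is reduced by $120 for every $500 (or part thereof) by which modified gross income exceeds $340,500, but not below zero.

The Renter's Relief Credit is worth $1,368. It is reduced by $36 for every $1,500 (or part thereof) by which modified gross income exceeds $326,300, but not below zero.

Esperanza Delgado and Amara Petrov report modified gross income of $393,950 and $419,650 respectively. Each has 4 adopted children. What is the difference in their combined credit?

$6,240

Esperanza ($393,950): Adoption Credit: base = 4 × $8,520 = $34,080. income exceeds $340,500 by $53,450, which is 107 full-or-partial $500 increments; reduction = 107 × $120 = $12,840, leaving $21,240. Renter's Relief Credit: income exceeds $326,300 by $67,650 → 46 increments × $36 = $1,656 ≥ base, so the credit is $0. total $21,240 + $0 = $21,240
Amara ($419,650): Adoption Credit: base = 4 × $8,520 = $34,080. income exceeds $340,500 by $79,150, which is 159 full-or-partial $500 increments; reduction = 159 × $120 = $19,080, leaving $15,000. Renter's Relief Credit: income exceeds $326,300 by $93,350 → 63 increments × $36 = $2,268 ≥ base, so the credit is $0. total $15,000 + $0 = $15,000
Difference: |$21,240 − $15,000| = $6,240.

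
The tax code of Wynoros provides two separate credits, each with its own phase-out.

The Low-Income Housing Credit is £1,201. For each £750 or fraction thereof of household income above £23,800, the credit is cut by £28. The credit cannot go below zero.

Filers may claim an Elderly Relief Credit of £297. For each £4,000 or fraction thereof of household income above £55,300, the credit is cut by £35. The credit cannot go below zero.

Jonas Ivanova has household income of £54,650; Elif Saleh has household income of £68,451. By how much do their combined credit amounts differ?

Jonas (£54,650): Low-Income Housing Credit: income exceeds £23,800 by £30,850, which is 42 full-or-partial £750 increments; reduction = 42 × £28 = £1,176, leaving £25. Elderly Relief Credit: £54,650 is at or below the £55,300 threshold, so the full £297 applies. total £25 + £297 = £322
Elif (£68,451): Low-Income Housing Credit: income exceeds £23,800 by £44,651 → 60 increments × £28 = £1,680 ≥ base, so the credit is £0. Elderly Relief Credit: income exceeds £55,300 by £13,151, which is 4 full-or-partial £4,000 increments; reduction = 4 × £35 = £140, leaving £157. total £0 + £157 = £157
Difference: |£322 − £157| = £165.

£165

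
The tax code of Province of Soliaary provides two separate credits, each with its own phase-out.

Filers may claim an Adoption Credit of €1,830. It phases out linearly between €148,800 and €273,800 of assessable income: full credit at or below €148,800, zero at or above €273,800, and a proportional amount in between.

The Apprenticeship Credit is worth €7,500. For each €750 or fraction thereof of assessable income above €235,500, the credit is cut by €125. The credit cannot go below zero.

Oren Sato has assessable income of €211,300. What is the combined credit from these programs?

€8,415

Adoption Credit: €211,300 is €62,500 into a €125,000 phase-out range, leaving 62,500/125,000 of the credit: €1,830 × 62,500/125,000 = €915.
Apprenticeship Credit: €211,300 is at or below the €235,500 threshold, so the full €7,500 applies.
Total: €915 + €7,500 = €8,415.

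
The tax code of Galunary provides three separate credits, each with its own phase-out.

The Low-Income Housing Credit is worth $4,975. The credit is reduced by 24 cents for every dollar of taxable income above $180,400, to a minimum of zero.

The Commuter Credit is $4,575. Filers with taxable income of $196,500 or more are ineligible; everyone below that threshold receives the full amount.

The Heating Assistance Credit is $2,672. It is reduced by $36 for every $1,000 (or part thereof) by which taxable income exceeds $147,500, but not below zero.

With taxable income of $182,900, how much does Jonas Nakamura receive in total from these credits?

$10,326

Low-Income Housing Credit: 24% of the $2,500 excess over $180,400 is $600; credit = $4,975 − $600 = $4,375.
Commuter Credit: $182,900 is below the $196,500 cutoff, so the full $4,575 applies.
Heating Assistance Credit: income exceeds $147,500 by $35,400, which is 36 full-or-partial $1,000 increments; reduction = 36 × $36 = $1,296, leaving $1,376.
Total: $4,375 + $4,575 + $1,376 = $10,326.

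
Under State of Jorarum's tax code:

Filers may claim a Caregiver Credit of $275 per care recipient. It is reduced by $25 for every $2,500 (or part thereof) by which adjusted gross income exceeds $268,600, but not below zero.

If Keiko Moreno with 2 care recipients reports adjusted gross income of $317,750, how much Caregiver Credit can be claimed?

$50

Caregiver Credit: base = 2 × $275 = $550. income exceeds $268,600 by $49,150, which is 20 full-or-partial $2,500 increments; reduction = 20 × $25 = $500, leaving $50.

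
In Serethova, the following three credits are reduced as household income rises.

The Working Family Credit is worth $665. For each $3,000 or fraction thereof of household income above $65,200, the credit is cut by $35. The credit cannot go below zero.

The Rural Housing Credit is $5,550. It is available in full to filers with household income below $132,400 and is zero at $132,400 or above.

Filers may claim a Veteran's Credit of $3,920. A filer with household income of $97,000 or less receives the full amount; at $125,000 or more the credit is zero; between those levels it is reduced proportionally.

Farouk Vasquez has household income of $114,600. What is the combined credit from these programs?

$7,076

Working Family Credit: income exceeds $65,200 by $49,400, which is 17 full-or-partial $3,000 increments; reduction = 17 × $35 = $595, leaving $70.
Rural Housing Credit: $114,600 is below the $132,400 cutoff, so the full $5,550 applies.
Veteran's Credit: $114,600 is $17,600 into a $28,000 phase-out range, leaving 10,400/28,000 of the credit: $3,920 × 10,400/28,000 = $1,456.
Total: $70 + $5,550 + $1,456 = $7,076.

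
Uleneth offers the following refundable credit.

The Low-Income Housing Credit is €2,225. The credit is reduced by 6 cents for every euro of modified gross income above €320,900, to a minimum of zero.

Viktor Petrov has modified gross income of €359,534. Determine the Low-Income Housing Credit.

€0

Low-Income Housing Credit: 6% of the €38,634 excess over €320,900 is €2,318.04 ≥ base, so the credit is €0.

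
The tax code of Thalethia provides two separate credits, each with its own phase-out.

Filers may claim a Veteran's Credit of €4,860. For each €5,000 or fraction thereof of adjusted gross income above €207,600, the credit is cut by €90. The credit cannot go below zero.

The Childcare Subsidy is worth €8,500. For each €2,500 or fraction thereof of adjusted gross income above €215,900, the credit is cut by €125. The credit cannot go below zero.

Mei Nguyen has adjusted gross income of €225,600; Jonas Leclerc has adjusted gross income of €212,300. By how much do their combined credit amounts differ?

€770

Mei (€225,600): Veteran's Credit: income exceeds €207,600 by €18,000, which is 4 full-or-partial €5,000 increments; reduction = 4 × €90 = €360, leaving €4,500. Childcare Subsidy: income exceeds €215,900 by €9,700, which is 4 full-or-partial €2,500 increments; reduction = 4 × €125 = €500, leaving €8,000. total €4,500 + €8,000 = €12,500
Jonas (€212,300): Veteran's Credit: income exceeds €207,600 by €4,700, which is 1 full-or-partial €5,000 increment; reduction = 1 × €90 = €90, leaving €4,770. Childcare Subsidy: €212,300 is at or below the €215,900 threshold, so the full €8,500 applies. total €4,770 + €8,500 = €13,270
Difference: |€12,500 − €13,270| = €770.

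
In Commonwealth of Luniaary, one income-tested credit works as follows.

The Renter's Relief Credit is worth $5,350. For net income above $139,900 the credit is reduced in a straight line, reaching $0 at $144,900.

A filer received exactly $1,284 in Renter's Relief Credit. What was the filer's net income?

$1,284 is 1,284/5,350 of the full $5,350, so 4,066/5,350 of the $5,000 range has been used: income = $139,900 + $5,000 × 4,066/5,350 = $143,700.

$143,700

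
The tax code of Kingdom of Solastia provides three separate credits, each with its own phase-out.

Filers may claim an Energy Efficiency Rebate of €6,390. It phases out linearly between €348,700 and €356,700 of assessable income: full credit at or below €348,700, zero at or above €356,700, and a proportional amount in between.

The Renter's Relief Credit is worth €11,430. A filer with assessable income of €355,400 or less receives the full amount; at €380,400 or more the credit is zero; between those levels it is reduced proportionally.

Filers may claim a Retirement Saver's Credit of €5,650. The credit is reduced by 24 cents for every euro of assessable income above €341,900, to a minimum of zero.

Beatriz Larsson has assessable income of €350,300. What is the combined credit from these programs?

€20,176

Energy Efficiency Rebate: €350,300 is €1,600 into a €8,000 phase-out range, leaving 6,400/8,000 of the credit: €6,390 × 6,400/8,000 = €5,112.
Renter's Relief Credit: €350,300 is at or below the €355,400 threshold, so the full €11,430 applies.
Retirement Saver's Credit: 24% of the €8,400 excess over €341,900 is €2,016; credit = €5,650 − €2,016 = €3,634.
Total: €5,112 + €11,430 + €3,634 = €20,176.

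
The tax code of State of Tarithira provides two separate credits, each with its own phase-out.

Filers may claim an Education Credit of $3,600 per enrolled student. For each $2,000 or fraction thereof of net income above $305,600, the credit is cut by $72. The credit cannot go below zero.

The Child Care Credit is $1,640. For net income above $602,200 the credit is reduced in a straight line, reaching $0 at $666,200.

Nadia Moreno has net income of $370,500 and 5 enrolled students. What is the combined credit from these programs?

$17,264

Education Credit: base = 5 × $3,600 = $18,000. income exceeds $305,600 by $64,900, which is 33 full-or-partial $2,000 increments; reduction = 33 × $72 = $2,376, leaving $15,624.
Child Care Credit: $370,500 is at or below the $602,200 threshold, so the full $1,640 applies.
Total: $15,624 + $1,640 = $17,264.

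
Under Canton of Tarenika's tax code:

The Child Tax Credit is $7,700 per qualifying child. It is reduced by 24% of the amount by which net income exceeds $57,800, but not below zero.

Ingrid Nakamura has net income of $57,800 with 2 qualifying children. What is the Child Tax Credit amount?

$15,400

Child Tax Credit: base = 2 × $7,700 = $15,400. $57,800 is at or below the $57,800 threshold, so the full $15,400 applies.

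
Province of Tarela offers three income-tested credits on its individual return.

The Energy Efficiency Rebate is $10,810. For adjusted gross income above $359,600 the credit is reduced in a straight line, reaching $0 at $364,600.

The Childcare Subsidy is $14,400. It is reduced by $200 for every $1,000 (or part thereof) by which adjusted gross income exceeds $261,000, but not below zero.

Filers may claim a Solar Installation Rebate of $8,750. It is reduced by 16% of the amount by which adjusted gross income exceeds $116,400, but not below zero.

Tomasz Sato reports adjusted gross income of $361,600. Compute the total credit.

$6,486

Energy Efficiency Rebate: $361,600 is $2,000 into a $5,000 phase-out range, leaving 3,000/5,000 of the credit: $10,810 × 3,000/5,000 = $6,486.
Childcare Subsidy: income exceeds $261,000 by $100,600 → 101 increments × $200 = $20,200 ≥ base, so the credit is $0.
Solar Installation Rebate: 16% of the $245,200 excess over $116,400 is $39,232 ≥ base, so the credit is $0.
Total: $6,486 + $0 + $0 = $6,486.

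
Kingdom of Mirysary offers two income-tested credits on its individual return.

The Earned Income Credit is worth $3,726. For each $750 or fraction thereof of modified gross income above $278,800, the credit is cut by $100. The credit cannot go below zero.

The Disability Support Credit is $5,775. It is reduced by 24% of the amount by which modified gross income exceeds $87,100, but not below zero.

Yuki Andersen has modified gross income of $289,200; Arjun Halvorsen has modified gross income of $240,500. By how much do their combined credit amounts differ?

Yuki ($289,200): Earned Income Credit: income exceeds $278,800 by $10,400, which is 14 full-or-partial $750 increments; reduction = 14 × $100 = $1,400, leaving $2,326. Disability Support Credit: 24% of the $202,100 excess over $87,100 is $48,504 ≥ base, so the credit is $0. total $2,326 + $0 = $2,326
Arjun ($240,500): Earned Income Credit: $240,500 is at or below the $278,800 threshold, so the full $3,726 applies. Disability Support Credit: 24% of the $153,400 excess over $87,100 is $36,816 ≥ base, so the credit is $0. total $3,726 + $0 = $3,726
Difference: |$2,326 − $3,726| = $1,400.

$1,400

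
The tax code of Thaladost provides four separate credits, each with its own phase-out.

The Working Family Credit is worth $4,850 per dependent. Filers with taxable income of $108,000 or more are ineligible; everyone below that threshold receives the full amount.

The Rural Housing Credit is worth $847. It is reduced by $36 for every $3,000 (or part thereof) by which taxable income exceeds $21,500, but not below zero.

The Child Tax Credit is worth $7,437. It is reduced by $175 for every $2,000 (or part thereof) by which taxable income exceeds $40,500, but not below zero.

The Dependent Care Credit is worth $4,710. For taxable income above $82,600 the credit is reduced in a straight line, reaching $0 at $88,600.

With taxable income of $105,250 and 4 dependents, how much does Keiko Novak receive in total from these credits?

Working Family Credit: base = 4 × $4,850 = $19,400. $105,250 is below the $108,000 cutoff, so the full $19,400 applies.
Rural Housing Credit: income exceeds $21,500 by $83,750 → 28 increments × $36 = $1,008 ≥ base, so the credit is $0.
Child Tax Credit: income exceeds $40,500 by $64,750, which is 33 full-or-partial $2,000 increments; reduction = 33 × $175 = $5,775, leaving $1,662.
Dependent Care Credit: $105,250 is at or above $88,600, so the credit is $0.
Total: $19,400 + $0 + $1,662 + $0 = $21,062.

$21,062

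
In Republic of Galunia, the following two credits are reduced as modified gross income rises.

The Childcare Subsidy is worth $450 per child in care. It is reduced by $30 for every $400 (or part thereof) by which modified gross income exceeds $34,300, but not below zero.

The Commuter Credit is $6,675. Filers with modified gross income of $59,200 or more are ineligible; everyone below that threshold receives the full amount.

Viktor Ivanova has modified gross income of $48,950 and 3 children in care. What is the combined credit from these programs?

$6,915

Childcare Subsidy: base = 3 × $450 = $1,350. income exceeds $34,300 by $14,650, which is 37 full-or-partial $400 increments; reduction = 37 × $30 = $1,110, leaving $240.
Commuter Credit: $48,950 is below the $59,200 cutoff, so the full $6,675 applies.
Total: $240 + $6,675 = $6,915.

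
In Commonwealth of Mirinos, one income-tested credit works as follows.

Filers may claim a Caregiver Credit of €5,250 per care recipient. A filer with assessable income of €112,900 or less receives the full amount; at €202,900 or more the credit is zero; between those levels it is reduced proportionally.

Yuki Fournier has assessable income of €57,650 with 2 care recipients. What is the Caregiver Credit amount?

€10,500

Caregiver Credit: base = 2 × €5,250 = €10,500. €57,650 is at or below the €112,900 threshold, so the full €10,500 applies.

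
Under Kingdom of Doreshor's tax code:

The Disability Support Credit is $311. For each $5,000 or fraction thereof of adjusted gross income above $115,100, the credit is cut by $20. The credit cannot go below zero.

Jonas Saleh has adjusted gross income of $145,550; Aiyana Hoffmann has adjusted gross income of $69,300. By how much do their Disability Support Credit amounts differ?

Jonas ($145,550): Disability Support Credit: income exceeds $115,100 by $30,450, which is 7 full-or-partial $5,000 increments; reduction = 7 × $20 = $140, leaving $171.
Aiyana ($69,300): Disability Support Credit: $69,300 is at or below the $115,100 threshold, so the full $311 applies.
Difference: |$171 − $311| = $140.

$140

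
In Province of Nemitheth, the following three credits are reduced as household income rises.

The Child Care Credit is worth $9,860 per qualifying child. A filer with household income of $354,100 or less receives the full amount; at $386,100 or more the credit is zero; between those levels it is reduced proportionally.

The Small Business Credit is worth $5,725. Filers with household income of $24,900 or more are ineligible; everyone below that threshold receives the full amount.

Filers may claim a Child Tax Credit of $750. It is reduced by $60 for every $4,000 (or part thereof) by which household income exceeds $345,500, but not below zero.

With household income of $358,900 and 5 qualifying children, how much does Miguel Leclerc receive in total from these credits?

$42,415

Child Care Credit: base = 5 × $9,860 = $49,300. $358,900 is $4,800 into a $32,000 phase-out range, leaving 27,200/32,000 of the credit: $49,300 × 27,200/32,000 = $41,905.
Small Business Credit: $358,900 meets or exceeds the $24,900 cutoff, so the credit is $0.
Child Tax Credit: income exceeds $345,500 by $13,400, which is 4 full-or-partial $4,000 increments; reduction = 4 × $60 = $240, leaving $510.
Total: $41,905 + $0 + $510 = $42,415.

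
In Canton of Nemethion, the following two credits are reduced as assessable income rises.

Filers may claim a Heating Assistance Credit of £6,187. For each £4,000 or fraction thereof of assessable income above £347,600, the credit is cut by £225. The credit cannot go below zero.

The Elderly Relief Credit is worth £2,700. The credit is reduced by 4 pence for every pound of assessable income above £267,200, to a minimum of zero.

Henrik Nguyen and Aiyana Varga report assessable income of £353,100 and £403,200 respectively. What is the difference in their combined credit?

£2,700

Henrik (£353,100): Heating Assistance Credit: income exceeds £347,600 by £5,500, which is 2 full-or-partial £4,000 increments; reduction = 2 × £225 = £450, leaving £5,737. Elderly Relief Credit: 4% of the £85,900 excess over £267,200 is £3,436 ≥ base, so the credit is £0. total £5,737 + £0 = £5,737
Aiyana (£403,200): Heating Assistance Credit: income exceeds £347,600 by £55,600, which is 14 full-or-partial £4,000 increments; reduction = 14 × £225 = £3,150, leaving £3,037. Elderly Relief Credit: 4% of the £136,000 excess over £267,200 is £5,440 ≥ base, so the credit is £0. total £3,037 + £0 = £3,037
Difference: |£5,737 − £3,037| = £2,700.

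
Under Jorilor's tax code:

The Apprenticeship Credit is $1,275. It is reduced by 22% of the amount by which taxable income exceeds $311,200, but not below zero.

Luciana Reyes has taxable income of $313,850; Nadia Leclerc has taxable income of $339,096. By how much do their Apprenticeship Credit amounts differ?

Luciana ($313,850): Apprenticeship Credit: 22% of the $2,650 excess over $311,200 is $583; credit = $1,275 − $583 = $692.
Nadia ($339,096): Apprenticeship Credit: 22% of the $27,896 excess over $311,200 is $6,137.12 ≥ base, so the credit is $0.
Difference: |$692 − $0| = $692.

$692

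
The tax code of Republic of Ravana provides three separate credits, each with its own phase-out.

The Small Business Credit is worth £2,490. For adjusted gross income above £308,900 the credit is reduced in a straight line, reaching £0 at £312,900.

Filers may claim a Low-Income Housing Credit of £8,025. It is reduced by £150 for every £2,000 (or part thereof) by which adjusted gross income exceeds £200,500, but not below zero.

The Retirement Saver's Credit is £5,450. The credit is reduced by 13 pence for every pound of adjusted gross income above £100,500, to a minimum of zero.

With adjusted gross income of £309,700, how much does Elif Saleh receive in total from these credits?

£1,992

Small Business Credit: £309,700 is £800 into a £4,000 phase-out range, leaving 3,200/4,000 of the credit: £2,490 × 3,200/4,000 = £1,992.
Low-Income Housing Credit: income exceeds £200,500 by £109,200 → 55 increments × £150 = £8,250 ≥ base, so the credit is £0.
Retirement Saver's Credit: 13% of the £209,200 excess over £100,500 is £27,196 ≥ base, so the credit is £0.
Total: £1,992 + £0 + £0 = £1,992.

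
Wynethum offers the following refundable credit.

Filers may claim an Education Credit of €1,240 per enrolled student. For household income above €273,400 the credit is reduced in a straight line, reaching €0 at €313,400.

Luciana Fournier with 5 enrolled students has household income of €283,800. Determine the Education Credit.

€4,588

Education Credit: base = 5 × €1,240 = €6,200. €283,800 is €10,400 into a €40,000 phase-out range, leaving 29,600/40,000 of the credit: €6,200 × 29,600/40,000 = €4,588.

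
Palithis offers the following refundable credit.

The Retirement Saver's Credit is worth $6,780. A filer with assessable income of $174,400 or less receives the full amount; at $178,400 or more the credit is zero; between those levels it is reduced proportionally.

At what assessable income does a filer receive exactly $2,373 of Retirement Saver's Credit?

$177,000

$2,373 is 2,373/6,780 of the full $6,780, so 4,407/6,780 of the $4,000 range has been used: income = $174,400 + $4,000 × 4,407/6,780 = $177,000.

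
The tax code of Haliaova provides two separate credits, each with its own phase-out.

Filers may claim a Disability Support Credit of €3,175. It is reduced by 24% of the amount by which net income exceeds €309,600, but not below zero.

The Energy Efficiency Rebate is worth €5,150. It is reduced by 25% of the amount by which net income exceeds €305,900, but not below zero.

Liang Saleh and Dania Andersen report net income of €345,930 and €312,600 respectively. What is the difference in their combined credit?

Liang (€345,930): Disability Support Credit: 24% of the €36,330 excess over €309,600 is €8,719.20 ≥ base, so the credit is €0. Energy Efficiency Rebate: 25% of the €40,030 excess over €305,900 is €10,007.50 ≥ base, so the credit is €0. total €0 + €0 = €0
Dania (€312,600): Disability Support Credit: 24% of the €3,000 excess over €309,600 is €720; credit = €3,175 − €720 = €2,455. Energy Efficiency Rebate: 25% of the €6,700 excess over €305,900 is €1,675; credit = €5,150 − €1,675 = €3,475. total €2,455 + €3,475 = €5,930
Difference: |€0 − €5,930| = €5,930.

€5,930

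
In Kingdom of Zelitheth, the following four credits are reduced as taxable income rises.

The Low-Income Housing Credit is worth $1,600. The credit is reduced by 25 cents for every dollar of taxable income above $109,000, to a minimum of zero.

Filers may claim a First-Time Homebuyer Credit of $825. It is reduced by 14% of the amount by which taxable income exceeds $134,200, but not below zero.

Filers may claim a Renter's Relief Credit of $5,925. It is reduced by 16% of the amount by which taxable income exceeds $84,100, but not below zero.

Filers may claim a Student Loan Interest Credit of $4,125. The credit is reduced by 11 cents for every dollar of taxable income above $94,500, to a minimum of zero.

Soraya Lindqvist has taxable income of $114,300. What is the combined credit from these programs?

Low-Income Housing Credit: 25% of the $5,300 excess over $109,000 is $1,325; credit = $1,600 − $1,325 = $275.
First-Time Homebuyer Credit: $114,300 is at or below the $134,200 threshold, so the full $825 applies.
Renter's Relief Credit: 16% of the $30,200 excess over $84,100 is $4,832; credit = $5,925 − $4,832 = $1,093.
Student Loan Interest Credit: 11% of the $19,800 excess over $94,500 is $2,178; credit = $4,125 − $2,178 = $1,947.
Total: $275 + $825 + $1,093 + $1,947 = $4,140.

$4,140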